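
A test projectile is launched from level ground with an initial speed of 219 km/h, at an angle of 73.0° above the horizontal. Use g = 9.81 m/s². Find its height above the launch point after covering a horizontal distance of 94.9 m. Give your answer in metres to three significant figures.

171 m

Convert: 219 km/h = 219/3.6 = 60.83 m/s.
Components: vₓ = 60.83 cos 73.0° = 17.79 m/s, v_y0 = 60.83 sin 73.0° = 58.18 m/s.
x = vₓ t ⇒ t = 94.9/17.79 = 5.336 s.
Height: y = v_y0 t − ½ g t² = 58.18 × 5.336 − 4.905 × 5.336² = 310.4 − 139.6 = 170.8 m.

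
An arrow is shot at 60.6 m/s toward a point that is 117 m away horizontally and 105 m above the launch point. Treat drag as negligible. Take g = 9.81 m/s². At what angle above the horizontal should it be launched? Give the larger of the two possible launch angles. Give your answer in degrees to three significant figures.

Trajectory: y = x tanθ − g x² (1 + tan²θ)/(2v₀²). With x = 117, y = 105, v₀ = 60.6, g = 9.81:
18.28 tan²θ − 117 tanθ + (123.3) = 0.
tanθ = [117 ± √(117² − 4 × 18.28 × (123.3))] / (2 × 18.28) = (117 ± 68.36) / 36.57, giving tanθ = 1.330 or 5.069.
θ = 53.07° or 78.84°; the larger is 78.84°.

78.8°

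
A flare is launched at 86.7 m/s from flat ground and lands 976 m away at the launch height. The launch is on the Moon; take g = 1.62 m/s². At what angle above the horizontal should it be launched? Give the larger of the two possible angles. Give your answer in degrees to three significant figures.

83.9°

From R = (v₀²/g) sin 2θ: sin 2θ = 1.62 × 976 / 7516.9 = 0.2103.
2θ = 12.14° or 180° − 12.14° = 167.9°, so θ = 6.071° or 83.93°.
The larger angle is 83.93°.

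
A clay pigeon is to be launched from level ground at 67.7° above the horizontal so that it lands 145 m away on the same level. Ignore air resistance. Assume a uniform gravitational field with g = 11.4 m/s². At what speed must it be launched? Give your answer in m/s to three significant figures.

From R = (v₀² / g) sin 2θ: v₀ = √(gR / sin 2θ).
v₀ = √(11.4 × 145 / sin 135.4°) = √(1653 / 0.7022) = √2354.2 = 48.52 m/s.

48.5 m/s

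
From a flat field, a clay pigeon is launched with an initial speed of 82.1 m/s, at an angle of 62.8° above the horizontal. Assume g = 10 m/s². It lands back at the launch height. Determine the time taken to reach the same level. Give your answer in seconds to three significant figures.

14.6 s

vₓ = 82.10 cos 62.8° = 37.53 m/s; v_y0 = 82.10 sin 62.8° = 73.02 m/s.
It returns to y = 0 when t = 2 v_y0 / g = 2(73.02)/10.0 = 14.60 s.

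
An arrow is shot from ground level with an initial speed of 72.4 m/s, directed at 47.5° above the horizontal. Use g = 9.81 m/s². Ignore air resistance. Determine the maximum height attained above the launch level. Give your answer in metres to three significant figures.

Resolve: vₓ = 72.40 cos 47.5° = 48.91 m/s and v_y0 = 72.40 sin 47.5° = 53.38 m/s.
Peak height H = v_y0² / (2g) = 2849.3 / 19.62 = 145.2 m.

145 m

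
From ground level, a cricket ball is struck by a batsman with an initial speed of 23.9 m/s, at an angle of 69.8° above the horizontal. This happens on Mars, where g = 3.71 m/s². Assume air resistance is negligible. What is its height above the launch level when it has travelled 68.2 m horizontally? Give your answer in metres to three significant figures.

58.7 m

Components: vₓ = 23.90 cos 69.8° = 8.253 m/s, v_y0 = 23.90 sin 69.8° = 22.43 m/s.
At x = 68.2 m, t = x/vₓ = 68.2/8.253 = 8.264 s.
Height: y = v_y0 t − ½ g t² = 22.43 × 8.264 − 1.855 × 8.264² = 185.4 − 126.7 = 58.68 m.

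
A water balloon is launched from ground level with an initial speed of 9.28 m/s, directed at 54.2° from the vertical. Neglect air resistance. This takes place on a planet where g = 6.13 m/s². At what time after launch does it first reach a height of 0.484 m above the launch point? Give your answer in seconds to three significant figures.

0.0942 s

Components: vₓ = 9.280 sin 54.2° = 7.527 m/s, v_y0 = 9.280 cos 54.2° = 5.428 m/s.
Height y(t) = 5.428 t − 3.065 t² = 0.484 gives 3.065 t² − 5.428 t + 0.484 = 0.
Quadratic formula: t = (5.428 ± √23.534) / 6.13 = (5.428 ± 4.851) / 6.13 → t = 0.09417 s or 1.677 s.
The first (ascending) time is 0.09417 s.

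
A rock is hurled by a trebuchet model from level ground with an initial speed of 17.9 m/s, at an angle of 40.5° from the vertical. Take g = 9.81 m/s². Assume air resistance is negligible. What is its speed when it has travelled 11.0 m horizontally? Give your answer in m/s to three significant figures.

12.4 m/s

Horizontal component vₓ = 17.90 sin 40.5° = 11.63 m/s; vertical v_y0 = 17.90 cos 40.5° = 13.61 m/s.
Time to reach x = 11.0 m: t = x/vₓ = 11.0/11.63 = 0.9462 s.
Vertical velocity there: v_y = v_y0 − g t = 13.61 − 9.81 × 0.9462 = 4.329 m/s.
Speed: √(vₓ² + v_y²) = √(11.63² + 4.329²) = 12.40 m/s.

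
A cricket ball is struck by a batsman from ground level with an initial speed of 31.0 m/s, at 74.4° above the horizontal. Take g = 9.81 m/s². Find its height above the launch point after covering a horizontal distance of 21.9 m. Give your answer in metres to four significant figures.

Resolve: vₓ = 31.00 cos 74.4° = 8.337 m/s and v_y0 = 31.00 sin 74.4° = 29.86 m/s.
At x = 21.9 m, t = x/vₓ = 21.9/8.337 = 2.627 s.
Height: y = v_y0 t − ½ g t² = 29.86 × 2.627 − 4.905 × 2.627² = 78.44 − 33.85 = 44.59 m.

44.59 m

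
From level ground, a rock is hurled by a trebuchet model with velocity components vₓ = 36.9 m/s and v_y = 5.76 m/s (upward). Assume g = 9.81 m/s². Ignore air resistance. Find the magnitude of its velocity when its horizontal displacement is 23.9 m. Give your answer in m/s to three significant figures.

At x = 23.9 m, t = x/vₓ = 23.9/36.90 = 0.6477 s.
Vertical velocity there: v_y = v_y0 − g t = 5.760 − 9.81 × 0.6477 = −0.5939 m/s.
Speed: √(vₓ² + v_y²) = √(36.90² + 0.5939²) = 36.90 m/s.

36.9 m/s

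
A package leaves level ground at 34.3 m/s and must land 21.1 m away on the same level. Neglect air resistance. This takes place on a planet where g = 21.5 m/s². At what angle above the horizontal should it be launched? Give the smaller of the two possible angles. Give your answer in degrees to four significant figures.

11.34°

From R = (v₀²/g) sin 2θ: sin 2θ = 21.5 × 21.1 / 1176.5 = 0.3856.
2θ = 22.68° or 180° − 22.68° = 157.3°, so θ = 11.34° or 78.66°.
The smaller angle is 11.34°.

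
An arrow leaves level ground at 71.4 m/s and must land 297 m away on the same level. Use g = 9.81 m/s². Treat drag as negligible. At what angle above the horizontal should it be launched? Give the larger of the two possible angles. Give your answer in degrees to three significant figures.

72.6°

R = v₀² sin 2θ / g gives sin 2θ = gR/v₀² = 9.81·297/71.4² = 0.5715.
2θ = 34.86° or 180° − 34.86° = 145.1°, so θ = 17.43° or 72.57°.
The larger angle is 72.57°.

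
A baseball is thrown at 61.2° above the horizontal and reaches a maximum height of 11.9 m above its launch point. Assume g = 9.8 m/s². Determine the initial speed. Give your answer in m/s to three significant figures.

At the peak v_y = 0, so v_y0 = √(2gH) = √(2 × 9.80 × 11.9) = 15.27 m/s.
v_y0 = v₀ sin θ ⇒ v₀ = 15.27 / sin 61.2° = 17.43 m/s.

17.4 m/s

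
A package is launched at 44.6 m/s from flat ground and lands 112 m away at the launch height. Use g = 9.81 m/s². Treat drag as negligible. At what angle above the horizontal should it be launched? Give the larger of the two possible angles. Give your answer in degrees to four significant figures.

73.24°

Level-ground range R = v₀² sin(2θ)/g ⇒ sin(2θ) = gR/v₀² = 9.81 × 112 / 44.6² = 0.5524.
2θ = 33.53° or 180° − 33.53° = 146.5°, so θ = 16.76° or 73.24°.
The larger angle is 73.24°.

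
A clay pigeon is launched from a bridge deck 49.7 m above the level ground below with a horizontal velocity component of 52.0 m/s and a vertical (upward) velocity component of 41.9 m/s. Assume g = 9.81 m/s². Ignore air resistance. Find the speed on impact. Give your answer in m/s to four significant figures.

73.72 m/s

The projectile lands when y = 49.7 + (41.90) t − ½·9.81·t² = 0. Positive root: t = (41.90 + √(41.90² + 2·9.81·49.7)) / 9.81 = (41.90 + 52.26) / 9.81 = 9.598 s.
Vertical velocity at impact: v_y = v_y0 − g t = 41.90 − 9.81 × 9.598 = −52.26 m/s.
Speed: |v| = √(vₓ² + v_y²) = √(52.00² + 52.26²) = 73.72 m/s.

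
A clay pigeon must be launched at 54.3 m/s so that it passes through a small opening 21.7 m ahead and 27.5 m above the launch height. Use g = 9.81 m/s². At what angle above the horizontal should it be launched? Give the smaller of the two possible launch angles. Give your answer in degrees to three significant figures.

53.9°

Trajectory: y = x tanθ − g x² (1 + tan²θ)/(2v₀²). With x = 21.7, y = 27.5, v₀ = 54.3, g = 9.81:
0.7834 tan²θ − 21.7 tanθ + (28.28) = 0.
tanθ = [21.7 ± √(21.7² − 4 × 0.7834 × (28.28))] / (2 × 0.7834) = (21.7 ± 19.55) / 1.567, giving tanθ = 1.371 or 26.33.
θ = 53.90° or 87.82°; the smaller is 53.90°.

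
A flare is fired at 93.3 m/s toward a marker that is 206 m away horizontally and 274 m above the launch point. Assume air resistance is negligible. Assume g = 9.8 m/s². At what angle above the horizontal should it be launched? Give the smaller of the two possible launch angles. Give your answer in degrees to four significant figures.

Trajectory: y = x tanθ − g x² (1 + tan²θ)/(2v₀²). With x = 206, y = 274, v₀ = 93.3, g = 9.80:
23.89 tan²θ − 206 tanθ + (297.9) = 0.
tanθ = [206 ± √(206² − 4 × 23.89 × (297.9))] / (2 × 23.89) = (206 ± 118.2) / 47.77, giving tanθ = 1.838 or 6.786.
θ = 61.45° or 81.62°; the smaller is 61.45°.

61.45°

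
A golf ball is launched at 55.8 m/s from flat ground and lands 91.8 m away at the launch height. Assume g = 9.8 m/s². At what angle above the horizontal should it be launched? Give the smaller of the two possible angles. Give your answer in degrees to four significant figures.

R = v₀² sin 2θ / g gives sin 2θ = gR/v₀² = 9.80·91.8/55.8² = 0.2889.
2θ = 16.79° or 180° − 16.79° = 163.2°, so θ = 8.397° or 81.60°.
The smaller angle is 8.397°.

8.397°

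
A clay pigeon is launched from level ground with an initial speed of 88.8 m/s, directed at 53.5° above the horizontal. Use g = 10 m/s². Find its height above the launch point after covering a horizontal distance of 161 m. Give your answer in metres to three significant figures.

vₓ = 88.80 cos 53.5° = 52.82 m/s; v_y0 = 88.80 sin 53.5° = 71.38 m/s.
At x = 161 m, t = x/vₓ = 161/52.82 = 3.048 s.
Height: y = v_y0 t − ½ g t² = 71.38 × 3.048 − 5.000 × 3.048² = 217.6 − 46.45 = 171.1 m.

171 m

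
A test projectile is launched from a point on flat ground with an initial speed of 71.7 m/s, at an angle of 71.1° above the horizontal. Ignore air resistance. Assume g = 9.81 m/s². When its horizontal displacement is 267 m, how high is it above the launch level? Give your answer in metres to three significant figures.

132 m

Horizontal component vₓ = 71.70 cos 71.1° = 23.22 m/s; vertical v_y0 = 71.70 sin 71.1° = 67.83 m/s.
x = vₓ t ⇒ t = 267/23.22 = 11.50 s.
Height: y = v_y0 t − ½ g t² = 67.83 × 11.50 − 4.905 × 11.50² = 779.8 − 648.3 = 131.6 m.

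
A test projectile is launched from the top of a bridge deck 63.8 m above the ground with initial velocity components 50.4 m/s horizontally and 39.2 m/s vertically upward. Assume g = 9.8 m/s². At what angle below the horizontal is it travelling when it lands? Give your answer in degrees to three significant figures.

46.3°

The projectile lands when y = 63.8 + (39.20) t − ½·9.80·t² = 0. Positive root: t = (39.20 + √(39.20² + 2·9.80·63.8)) / 9.80 = (39.20 + 52.79) / 9.80 = 9.387 s.
At impact: v_y = v_y0 − g t = −52.79 m/s; vₓ = 50.40 m/s.
Angle below horizontal: arctan(|v_y|/vₓ) = arctan(52.79/50.40) = 46.33°.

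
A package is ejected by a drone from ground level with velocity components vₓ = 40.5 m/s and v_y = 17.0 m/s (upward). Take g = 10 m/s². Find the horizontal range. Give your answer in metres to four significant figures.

137.7 m

Time aloft: T = 2 v_y0 / g = 2 × 17.00 / 10.0 = 3.400 s.
Horizontal distance R = vₓ T = 40.50 × 3.400 = 137.7 m.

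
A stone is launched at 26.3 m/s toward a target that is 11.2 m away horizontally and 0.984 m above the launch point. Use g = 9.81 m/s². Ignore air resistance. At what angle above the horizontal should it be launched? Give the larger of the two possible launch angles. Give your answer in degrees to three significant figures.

85.4°

Trajectory: y = x tanθ − g x² (1 + tan²θ)/(2v₀²). With x = 11.2, y = 0.984, v₀ = 26.3, g = 9.81:
0.8895 tan²θ − 11.2 tanθ + (1.874) = 0.
tanθ = [11.2 ± √(11.2² − 4 × 0.8895 × (1.874))] / (2 × 0.8895) = (11.2 ± 10.90) / 1.779, giving tanθ = 0.1696 or 12.42.
θ = 9.624° or 85.40°; the larger is 85.40°.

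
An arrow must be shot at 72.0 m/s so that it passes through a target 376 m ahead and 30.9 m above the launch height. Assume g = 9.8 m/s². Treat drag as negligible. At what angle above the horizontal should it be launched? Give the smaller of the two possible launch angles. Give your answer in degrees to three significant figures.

Trajectory: y = x tanθ − g x² (1 + tan²θ)/(2v₀²). With x = 376, y = 30.9, v₀ = 72.0, g = 9.80:
133.6 tan²θ − 376 tanθ + (164.5) = 0.
tanθ = [376 ± √(376² − 4 × 133.6 × (164.5))] / (2 × 133.6) = (376 ± 231.2) / 267.3, giving tanθ = 0.5420 or 2.272.
θ = 28.46° or 66.24°; the smaller is 28.46°.

28.5°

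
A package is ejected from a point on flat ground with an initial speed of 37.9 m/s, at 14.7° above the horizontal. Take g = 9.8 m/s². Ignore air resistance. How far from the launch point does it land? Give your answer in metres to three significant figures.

72.0 m

vₓ = 37.90 cos 14.7° = 36.66 m/s; v_y0 = 37.90 sin 14.7° = 9.617 m/s.
Flight time T = 2 v_y0 / g = 1.963 s.
Range: R = vₓ T = 36.66 × 1.963 = 71.95 m.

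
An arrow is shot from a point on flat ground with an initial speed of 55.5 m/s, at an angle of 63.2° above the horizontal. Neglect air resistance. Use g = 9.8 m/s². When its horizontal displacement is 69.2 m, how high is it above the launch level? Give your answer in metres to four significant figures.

99.52 m

Components: vₓ = 55.50 cos 63.2° = 25.02 m/s, v_y0 = 55.50 sin 63.2° = 49.54 m/s.
Time to reach x = 69.2 m: t = x/vₓ = 69.2/25.02 = 2.765 s.
Height: y = v_y0 t − ½ g t² = 49.54 × 2.765 − 4.900 × 2.765² = 137.0 − 37.47 = 99.52 m.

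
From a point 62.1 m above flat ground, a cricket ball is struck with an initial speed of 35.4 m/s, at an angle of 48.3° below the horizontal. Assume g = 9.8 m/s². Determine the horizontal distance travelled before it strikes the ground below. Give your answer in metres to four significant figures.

41.66 m

vₓ = 35.40 cos 48.3° = 23.55 m/s; v_y0 = −26.43 m/s (downward).
With up positive and y = 0 at the ground: y(t) = 62.1 + (−26.43) t − 4.900 t². Setting y = 0 and taking the positive root: t = [−26.43 + √(26.43² + 2·9.80·62.1)] / 9.80 = (−26.43 + 43.77) / 9.80 = 1.769 s.
Horizontal distance: R = vₓ t = 23.55 × 1.769 = 41.66 m.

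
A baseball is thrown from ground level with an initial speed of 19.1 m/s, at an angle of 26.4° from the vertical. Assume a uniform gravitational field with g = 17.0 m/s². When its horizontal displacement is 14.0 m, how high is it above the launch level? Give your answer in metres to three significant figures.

Resolve: vₓ = 19.10 sin 26.4° = 8.493 m/s and v_y0 = 19.10 cos 26.4° = 17.11 m/s.
Time to reach x = 14.0 m: t = x/vₓ = 14.0/8.493 = 1.649 s.
Height: y = v_y0 t − ½ g t² = 17.11 × 1.649 − 8.500 × 1.649² = 28.20 − 23.10 = 5.103 m.

5.10 m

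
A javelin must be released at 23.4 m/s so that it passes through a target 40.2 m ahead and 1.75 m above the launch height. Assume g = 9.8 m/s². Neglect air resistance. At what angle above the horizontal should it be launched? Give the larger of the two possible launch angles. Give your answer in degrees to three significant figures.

66.4°

Trajectory: y = x tanθ − g x² (1 + tan²θ)/(2v₀²). With x = 40.2, y = 1.75, v₀ = 23.4, g = 9.80:
14.46 tan²θ − 40.2 tanθ + (16.21) = 0.
tanθ = [40.2 ± √(40.2² − 4 × 14.46 × (16.21))] / (2 × 14.46) = (40.2 ± 26.04) / 28.92, giving tanθ = 0.4895 or 2.290.
θ = 26.08° or 66.41°; the larger is 66.41°.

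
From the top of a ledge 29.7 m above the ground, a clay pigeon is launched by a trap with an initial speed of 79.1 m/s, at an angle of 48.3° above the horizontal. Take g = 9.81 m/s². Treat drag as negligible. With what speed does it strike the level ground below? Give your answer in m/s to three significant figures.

82.7 m/s

Resolve: vₓ = 79.10 cos 48.3° = 52.62 m/s and v_y0 = 79.10 sin 48.3° = 59.06 m/s.
With up positive and y = 0 at the ground: y(t) = 29.7 + (59.06) t − 4.905 t². Setting y = 0 and taking the positive root: t = [59.06 + √(59.06² + 2·9.81·29.7)] / 9.81 = (59.06 + 63.80) / 9.81 = 12.52 s.
Vertical velocity at impact: v_y = v_y0 − g t = 59.06 − 9.81 × 12.52 = −63.80 m/s.
Speed: |v| = √(vₓ² + v_y²) = √(52.62² + 63.80²) = 82.70 m/s.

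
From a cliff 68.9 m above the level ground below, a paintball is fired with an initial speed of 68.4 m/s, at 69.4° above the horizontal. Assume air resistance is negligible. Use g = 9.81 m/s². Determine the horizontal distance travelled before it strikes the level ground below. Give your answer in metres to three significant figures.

Components: vₓ = 68.40 cos 69.4° = 24.07 m/s, v_y0 = 68.40 sin 69.4° = 64.03 m/s.
With up positive and y = 0 at the ground: y(t) = 68.9 + (64.03) t − 4.905 t². Setting y = 0 and taking the positive root: t = [64.03 + √(64.03² + 2·9.81·68.9)] / 9.81 = (64.03 + 73.83) / 9.81 = 14.05 s.
Horizontal distance: R = vₓ t = 24.07 × 14.05 = 338.2 m.

338 m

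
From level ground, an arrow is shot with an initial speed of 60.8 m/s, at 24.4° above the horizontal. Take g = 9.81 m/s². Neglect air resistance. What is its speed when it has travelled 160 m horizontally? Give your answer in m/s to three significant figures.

55.5 m/s

Resolve: vₓ = 60.80 cos 24.4° = 55.37 m/s and v_y0 = 60.80 sin 24.4° = 25.12 m/s.
x = vₓ t ⇒ t = 160/55.37 = 2.890 s.
Vertical velocity there: v_y = v_y0 − g t = 25.12 − 9.81 × 2.890 = −3.231 m/s.
Speed: √(vₓ² + v_y²) = √(55.37² + 3.231²) = 55.46 m/s.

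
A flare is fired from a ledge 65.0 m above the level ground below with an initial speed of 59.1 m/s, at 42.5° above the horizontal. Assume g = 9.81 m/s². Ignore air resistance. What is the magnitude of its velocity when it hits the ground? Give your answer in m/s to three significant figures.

69.1 m/s

Horizontal component vₓ = 59.10 cos 42.5° = 43.57 m/s; vertical v_y0 = 59.10 sin 42.5° = 39.93 m/s.
With up positive and y = 0 at the ground: y(t) = 65.0 + (39.93) t − 4.905 t². Setting y = 0 and taking the positive root: t = [39.93 + √(39.93² + 2·9.81·65.0)] / 9.81 = (39.93 + 53.57) / 9.81 = 9.531 s.
Vertical velocity at impact: v_y = v_y0 − g t = 39.93 − 9.81 × 9.531 = −53.57 m/s.
Speed: |v| = √(vₓ² + v_y²) = √(43.57² + 53.57²) = 69.05 m/s.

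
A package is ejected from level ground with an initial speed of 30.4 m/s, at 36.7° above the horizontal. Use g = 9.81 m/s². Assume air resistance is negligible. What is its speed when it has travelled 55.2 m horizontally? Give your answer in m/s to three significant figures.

Horizontal component vₓ = 30.40 cos 36.7° = 24.37 m/s; vertical v_y0 = 30.40 sin 36.7° = 18.17 m/s.
At x = 55.2 m, t = x/vₓ = 55.2/24.37 = 2.265 s.
Vertical velocity there: v_y = v_y0 − g t = 18.17 − 9.81 × 2.265 = −4.049 m/s.
Speed: √(vₓ² + v_y²) = √(24.37² + 4.049²) = 24.71 m/s.

24.7 m/s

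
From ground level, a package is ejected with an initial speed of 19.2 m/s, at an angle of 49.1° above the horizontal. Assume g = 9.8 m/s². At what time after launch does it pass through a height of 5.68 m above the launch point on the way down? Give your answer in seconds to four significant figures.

2.498 s

Components: vₓ = 19.20 cos 49.1° = 12.57 m/s, v_y0 = 19.20 sin 49.1° = 14.51 m/s.
Height y(t) = 14.51 t − 4.900 t² = 5.68 gives 4.900 t² − 14.51 t + 5.68 = 0.
Quadratic formula: t = (14.51 ± √99.281) / 9.80 = (14.51 ± 9.964) / 9.80 → t = 0.4641 s or 2.498 s.
The descending-branch root is 2.498 s.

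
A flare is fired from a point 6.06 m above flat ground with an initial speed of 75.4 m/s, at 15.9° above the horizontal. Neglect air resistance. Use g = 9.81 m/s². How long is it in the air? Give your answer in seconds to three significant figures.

4.49 s

vₓ = 75.40 cos 15.9° = 72.52 m/s; v_y0 = 75.40 sin 15.9° = 20.66 m/s.
The projectile lands when y = 6.06 + (20.66) t − ½·9.81·t² = 0. Positive root: t = (20.66 + √(20.66² + 2·9.81·6.06)) / 9.81 = (20.66 + 23.36) / 9.81 = 4.487 s.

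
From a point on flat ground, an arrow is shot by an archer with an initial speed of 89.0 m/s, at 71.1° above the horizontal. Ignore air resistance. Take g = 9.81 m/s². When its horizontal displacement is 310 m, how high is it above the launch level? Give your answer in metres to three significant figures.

vₓ = 89.00 cos 71.1° = 28.83 m/s; v_y0 = 89.00 sin 71.1° = 84.20 m/s.
x = vₓ t ⇒ t = 310/28.83 = 10.75 s.
Height: y = v_y0 t − ½ g t² = 84.20 × 10.75 − 4.905 × 10.75² = 905.4 − 567.2 = 338.3 m.

338 m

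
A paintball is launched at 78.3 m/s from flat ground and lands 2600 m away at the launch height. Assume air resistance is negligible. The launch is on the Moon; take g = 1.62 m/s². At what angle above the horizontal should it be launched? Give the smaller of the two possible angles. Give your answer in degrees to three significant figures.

R = v₀² sin 2θ / g gives sin 2θ = gR/v₀² = 1.62·2600/78.3² = 0.6870.
2θ = 43.39° or 180° − 43.39° = 136.6°, so θ = 21.70° or 68.30°.
The smaller angle is 21.70°.

21.7°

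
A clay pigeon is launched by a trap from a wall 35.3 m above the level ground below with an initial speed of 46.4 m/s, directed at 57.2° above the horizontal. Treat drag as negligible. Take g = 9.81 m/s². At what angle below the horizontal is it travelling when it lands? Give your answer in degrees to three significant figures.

vₓ = 46.40 cos 57.2° = 25.14 m/s; v_y0 = 46.40 sin 57.2° = 39.00 m/s.
The projectile lands when y = 35.3 + (39.00) t − ½·9.81·t² = 0. Positive root: t = (39.00 + √(39.00² + 2·9.81·35.3)) / 9.81 = (39.00 + 47.05) / 9.81 = 8.772 s.
At impact: v_y = v_y0 − g t = −47.05 m/s; vₓ = 25.14 m/s.
Angle below horizontal: arctan(|v_y|/vₓ) = arctan(47.05/25.14) = 61.89°.

61.9°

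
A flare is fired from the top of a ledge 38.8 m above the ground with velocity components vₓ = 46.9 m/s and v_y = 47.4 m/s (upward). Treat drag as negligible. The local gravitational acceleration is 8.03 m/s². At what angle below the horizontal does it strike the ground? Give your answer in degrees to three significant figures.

48.8°

With up positive and y = 0 at the ground: y(t) = 38.8 + (47.40) t − 4.015 t². Setting y = 0 and taking the positive root: t = [47.40 + √(47.40² + 2·8.03·38.8)] / 8.03 = (47.40 + 53.57) / 8.03 = 12.57 s.
At impact: v_y = v_y0 − g t = −53.57 m/s; vₓ = 46.90 m/s.
Angle below horizontal: arctan(|v_y|/vₓ) = arctan(53.57/46.90) = 48.80°.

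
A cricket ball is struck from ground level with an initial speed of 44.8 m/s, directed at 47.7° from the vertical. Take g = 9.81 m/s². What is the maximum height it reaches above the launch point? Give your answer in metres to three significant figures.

46.3 m

Resolve: vₓ = 44.80 sin 47.7° = 33.14 m/s and v_y0 = 44.80 cos 47.7° = 30.15 m/s.
Peak height H = v_y0² / (2g) = 909.08 / 19.62 = 46.33 m.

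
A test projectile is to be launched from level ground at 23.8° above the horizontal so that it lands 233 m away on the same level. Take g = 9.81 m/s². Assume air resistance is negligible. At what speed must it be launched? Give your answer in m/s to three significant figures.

55.6 m/s

On level ground R = v₀² sin 2θ / g ⇒ v₀ = √(gR / sin 2θ).
v₀ = √(9.81 × 233 / sin 47.60°) = √(2286 / 0.7385) = √3095.3 = 55.64 m/s.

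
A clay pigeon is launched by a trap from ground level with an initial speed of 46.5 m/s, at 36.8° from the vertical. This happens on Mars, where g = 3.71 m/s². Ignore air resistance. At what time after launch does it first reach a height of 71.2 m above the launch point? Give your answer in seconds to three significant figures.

2.14 s

Resolve: vₓ = 46.50 sin 36.8° = 27.85 m/s and v_y0 = 46.50 cos 36.8° = 37.23 m/s.
Height y(t) = 37.23 t − 1.855 t² = 71.2 gives 1.855 t² − 37.23 t + 71.2 = 0.
t = [37.23 ± √(37.23² − 2·3.71·71.2)] / 3.71 = (37.23 ± 29.29) / 3.71, so t = 2.140 s or t = 17.93 s.
The first (ascending) time is 2.140 s.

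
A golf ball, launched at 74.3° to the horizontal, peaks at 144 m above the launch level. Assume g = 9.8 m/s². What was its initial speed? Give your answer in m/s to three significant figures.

55.2 m/s

At the peak v_y = 0, so v_y0 = √(2gH) = √(2 × 9.80 × 144) = 53.13 m/s.
v_y0 = v₀ sin θ ⇒ v₀ = 53.13 / sin 74.3° = 55.19 m/s.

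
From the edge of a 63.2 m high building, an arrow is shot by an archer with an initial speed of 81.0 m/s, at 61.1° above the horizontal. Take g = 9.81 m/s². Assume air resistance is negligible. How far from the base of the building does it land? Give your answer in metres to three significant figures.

599 m

Horizontal component vₓ = 81.00 cos 61.1° = 39.15 m/s; vertical v_y0 = 81.00 sin 61.1° = 70.91 m/s.
The projectile lands when y = 63.2 + (70.91) t − ½·9.81·t² = 0. Positive root: t = (70.91 + √(70.91² + 2·9.81·63.2)) / 9.81 = (70.91 + 79.17) / 9.81 = 15.30 s.
Horizontal distance: R = vₓ t = 39.15 × 15.30 = 598.9 m.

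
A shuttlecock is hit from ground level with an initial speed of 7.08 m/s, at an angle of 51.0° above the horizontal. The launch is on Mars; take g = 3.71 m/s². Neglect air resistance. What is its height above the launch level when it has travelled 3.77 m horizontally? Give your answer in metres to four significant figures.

3.328 m

Components: vₓ = 7.080 cos 51.0° = 4.456 m/s, v_y0 = 7.080 sin 51.0° = 5.502 m/s.
At x = 3.77 m, t = x/vₓ = 3.77/4.456 = 0.8461 s.
Height: y = v_y0 t − ½ g t² = 5.502 × 0.8461 − 1.855 × 0.8461² = 4.656 − 1.328 = 3.328 m.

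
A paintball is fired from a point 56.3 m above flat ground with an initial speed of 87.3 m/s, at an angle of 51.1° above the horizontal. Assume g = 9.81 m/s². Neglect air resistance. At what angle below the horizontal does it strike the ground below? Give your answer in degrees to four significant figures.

54.06°

vₓ = 87.30 cos 51.1° = 54.82 m/s; v_y0 = 87.30 sin 51.1° = 67.94 m/s.
The projectile lands when y = 56.3 + (67.94) t − ½·9.81·t² = 0. Positive root: t = (67.94 + √(67.94² + 2·9.81·56.3)) / 9.81 = (67.94 + 75.63) / 9.81 = 14.64 s.
At impact: v_y = v_y0 − g t = −75.63 m/s; vₓ = 54.82 m/s.
Angle below horizontal: arctan(|v_y|/vₓ) = arctan(75.63/54.82) = 54.06°.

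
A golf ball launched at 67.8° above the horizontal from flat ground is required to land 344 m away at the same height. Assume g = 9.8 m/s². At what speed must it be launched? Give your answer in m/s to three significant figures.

On level ground R = v₀² sin 2θ / g ⇒ v₀ = √(gR / sin 2θ).
v₀ = √(9.80 × 344 / sin 135.6°) = √(3371 / 0.6997) = √4818.3 = 69.41 m/s.

69.4 m/s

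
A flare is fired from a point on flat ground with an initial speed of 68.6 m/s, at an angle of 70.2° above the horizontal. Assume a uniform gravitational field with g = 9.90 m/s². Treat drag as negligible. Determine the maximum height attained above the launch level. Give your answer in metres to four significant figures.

210.4 m

Horizontal component vₓ = 68.60 cos 70.2° = 23.24 m/s; vertical v_y0 = 68.60 sin 70.2° = 64.54 m/s.
At the apex v_y = 0, so H = v_y0²/(2g) = 64.54²/19.80 = 210.4 m.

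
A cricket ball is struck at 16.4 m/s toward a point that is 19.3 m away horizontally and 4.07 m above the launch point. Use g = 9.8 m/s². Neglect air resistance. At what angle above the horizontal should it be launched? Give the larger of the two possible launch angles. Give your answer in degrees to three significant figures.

Trajectory: y = x tanθ − g x² (1 + tan²θ)/(2v₀²). With x = 19.3, y = 4.07, v₀ = 16.4, g = 9.80:
6.786 tan²θ − 19.3 tanθ + (10.86) = 0.
tanθ = [19.3 ± √(19.3² − 4 × 6.786 × (10.86))] / (2 × 6.786) = (19.3 ± 8.821) / 13.57, giving tanθ = 0.7721 or 2.072.
θ = 37.67° or 64.24°; the larger is 64.24°.

64.2°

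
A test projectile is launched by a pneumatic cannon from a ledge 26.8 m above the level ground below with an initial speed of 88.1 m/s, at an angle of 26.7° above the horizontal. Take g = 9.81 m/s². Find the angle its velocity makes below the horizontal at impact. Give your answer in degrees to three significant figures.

Components: vₓ = 88.10 cos 26.7° = 78.71 m/s, v_y0 = 88.10 sin 26.7° = 39.59 m/s.
Vertical motion (up positive, ground at y = 0): 4.905 t² − (39.59) t − 26.8 = 0, so t = (39.59 + √(39.59² + 2·9.81·26.8)) / 9.81 = (39.59 + 45.75) / 9.81 = 8.698 s.
At impact: v_y = v_y0 − g t = −45.75 m/s; vₓ = 78.71 m/s.
Angle below horizontal: arctan(|v_y|/vₓ) = arctan(45.75/78.71) = 30.17°.

30.2°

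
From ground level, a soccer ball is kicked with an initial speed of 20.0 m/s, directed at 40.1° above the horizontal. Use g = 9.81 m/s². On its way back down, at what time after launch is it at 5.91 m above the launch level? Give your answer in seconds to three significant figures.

2.03 s

vₓ = 20.00 cos 40.1° = 15.30 m/s; v_y0 = 20.00 sin 40.1° = 12.88 m/s.
Height y(t) = 12.88 t − 4.905 t² = 5.91 gives 4.905 t² − 12.88 t + 5.91 = 0.
Quadratic formula: t = (12.88 ± √50.004) / 9.81 = (12.88 ± 7.071) / 9.81 → t = 0.5924 s or 2.034 s.
The descending-branch root is 2.034 s.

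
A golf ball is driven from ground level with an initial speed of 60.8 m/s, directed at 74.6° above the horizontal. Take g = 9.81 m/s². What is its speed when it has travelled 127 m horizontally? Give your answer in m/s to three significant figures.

24.6 m/s

Components: vₓ = 60.80 cos 74.6° = 16.15 m/s, v_y0 = 60.80 sin 74.6° = 58.62 m/s.
At x = 127 m, t = x/vₓ = 127/16.15 = 7.866 s.
Vertical velocity there: v_y = v_y0 − g t = 58.62 − 9.81 × 7.866 = −18.55 m/s.
Speed: √(vₓ² + v_y²) = √(16.15² + 18.55²) = 24.59 m/s.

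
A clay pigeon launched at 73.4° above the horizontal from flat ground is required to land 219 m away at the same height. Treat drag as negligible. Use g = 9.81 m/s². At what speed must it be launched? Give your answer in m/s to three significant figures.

On level ground R = v₀² sin 2θ / g ⇒ v₀ = √(gR / sin 2θ).
v₀ = √(9.81 × 219 / sin 146.8°) = √(2148 / 0.5476) = √3923.5 = 62.64 m/s.

62.6 m/s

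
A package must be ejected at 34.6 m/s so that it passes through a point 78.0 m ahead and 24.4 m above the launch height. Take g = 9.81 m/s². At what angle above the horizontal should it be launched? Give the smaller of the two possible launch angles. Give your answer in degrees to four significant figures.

Trajectory: y = x tanθ − g x² (1 + tan²θ)/(2v₀²). With x = 78.0, y = 24.4, v₀ = 34.6, g = 9.81:
24.93 tan²θ − 78.0 tanθ + (49.33) = 0.
tanθ = [78.0 ± √(78.0² − 4 × 24.93 × (49.33))] / (2 × 24.93) = (78.0 ± 34.14) / 49.85, giving tanθ = 0.8797 or 2.249.
θ = 41.34° or 66.03°; the smaller is 41.34°.

41.34°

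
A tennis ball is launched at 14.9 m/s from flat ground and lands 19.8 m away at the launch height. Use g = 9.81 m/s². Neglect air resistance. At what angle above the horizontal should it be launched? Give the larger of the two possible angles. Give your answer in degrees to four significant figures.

From R = (v₀²/g) sin 2θ: sin 2θ = 9.81 × 19.8 / 222.01 = 0.8749.
2θ = 61.03° or 180° − 61.03° = 119.0°, so θ = 30.52° or 59.48°.
The larger angle is 59.48°.

59.48°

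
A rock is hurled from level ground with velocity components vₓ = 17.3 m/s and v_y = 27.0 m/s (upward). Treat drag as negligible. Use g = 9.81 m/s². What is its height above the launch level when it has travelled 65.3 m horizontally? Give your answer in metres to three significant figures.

32.0 m

At x = 65.3 m, t = x/vₓ = 65.3/17.30 = 3.775 s.
Height: y = v_y0 t − ½ g t² = 27.00 × 3.775 − 4.905 × 3.775² = 101.9 − 69.88 = 32.03 m.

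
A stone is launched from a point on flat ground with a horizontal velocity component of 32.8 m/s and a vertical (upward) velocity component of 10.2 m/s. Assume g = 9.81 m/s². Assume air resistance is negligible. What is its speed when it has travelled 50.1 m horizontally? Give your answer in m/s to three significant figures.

At x = 50.1 m, t = x/vₓ = 50.1/32.80 = 1.527 s.
Vertical velocity there: v_y = v_y0 − g t = 10.20 − 9.81 × 1.527 = −4.784 m/s.
Speed: √(vₓ² + v_y²) = √(32.80² + 4.784²) = 33.15 m/s.

33.1 m/s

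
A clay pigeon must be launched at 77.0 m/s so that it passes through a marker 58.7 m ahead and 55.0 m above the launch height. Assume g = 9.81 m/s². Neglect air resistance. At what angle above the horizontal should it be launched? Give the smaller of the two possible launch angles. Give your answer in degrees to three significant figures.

46.1°

Trajectory: y = x tanθ − g x² (1 + tan²θ)/(2v₀²). With x = 58.7, y = 55.0, v₀ = 77.0, g = 9.81:
2.851 tan²θ − 58.7 tanθ + (57.85) = 0.
tanθ = [58.7 ± √(58.7² − 4 × 2.851 × (57.85))] / (2 × 2.851) = (58.7 ± 52.78) / 5.701, giving tanθ = 1.038 or 19.55.
θ = 46.06° or 87.07°; the smaller is 46.06°.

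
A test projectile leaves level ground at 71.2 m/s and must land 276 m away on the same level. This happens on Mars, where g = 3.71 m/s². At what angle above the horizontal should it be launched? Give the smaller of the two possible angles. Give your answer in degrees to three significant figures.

From R = (v₀²/g) sin 2θ: sin 2θ = 3.71 × 276 / 5069.4 = 0.2020.
2θ = 11.65° or 180° − 11.65° = 168.3°, so θ = 5.827° or 84.17°.
The smaller angle is 5.827°.

5.83°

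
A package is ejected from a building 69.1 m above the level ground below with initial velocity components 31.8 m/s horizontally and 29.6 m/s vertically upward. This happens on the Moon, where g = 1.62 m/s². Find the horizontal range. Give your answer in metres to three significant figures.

1230 m

The projectile lands when y = 69.1 + (29.60) t − ½·1.62·t² = 0. Positive root: t = (29.60 + √(29.60² + 2·1.62·69.1)) / 1.62 = (29.60 + 33.17) / 1.62 = 38.75 s.
Horizontal distance: R = vₓ t = 31.80 × 38.75 = 1232 m.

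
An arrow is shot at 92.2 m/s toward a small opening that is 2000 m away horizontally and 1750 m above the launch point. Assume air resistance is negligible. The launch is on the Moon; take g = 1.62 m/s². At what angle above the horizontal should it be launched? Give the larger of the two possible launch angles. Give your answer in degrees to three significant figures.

75.1°

Trajectory: y = x tanθ − g x² (1 + tan²θ)/(2v₀²). With x = 2000, y = 1750, v₀ = 92.2, g = 1.62:
381.1 tan²θ − 2000 tanθ + (2131) = 0.
tanθ = [2000 ± √(2000² − 4 × 381.1 × (2131))] / (2 × 381.1) = (2000 ± 866.6) / 762.3, giving tanθ = 1.487 or 3.761.
θ = 56.08° or 75.11°; the larger is 75.11°.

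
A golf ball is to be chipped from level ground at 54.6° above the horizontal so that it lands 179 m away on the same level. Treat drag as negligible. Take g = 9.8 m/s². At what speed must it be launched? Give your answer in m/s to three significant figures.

On level ground R = v₀² sin 2θ / g ⇒ v₀ = √(gR / sin 2θ).
v₀ = √(9.80 × 179 / sin 109.2°) = √(1754 / 0.9444) = √1857.5 = 43.10 m/s.

43.1 m/s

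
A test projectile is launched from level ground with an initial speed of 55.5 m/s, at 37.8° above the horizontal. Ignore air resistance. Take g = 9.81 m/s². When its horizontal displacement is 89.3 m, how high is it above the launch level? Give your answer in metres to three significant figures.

Horizontal component vₓ = 55.50 cos 37.8° = 43.85 m/s; vertical v_y0 = 55.50 sin 37.8° = 34.02 m/s.
At x = 89.3 m, t = x/vₓ = 89.3/43.85 = 2.036 s.
Height: y = v_y0 t − ½ g t² = 34.02 × 2.036 − 4.905 × 2.036² = 69.27 − 20.34 = 48.93 m.

48.9 m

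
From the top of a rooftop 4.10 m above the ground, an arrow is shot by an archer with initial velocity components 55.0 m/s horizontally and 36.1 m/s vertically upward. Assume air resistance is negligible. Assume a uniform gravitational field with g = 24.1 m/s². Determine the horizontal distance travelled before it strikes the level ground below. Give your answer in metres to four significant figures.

170.8 m

The projectile lands when y = 4.10 + (36.10) t − ½·24.1·t² = 0. Positive root: t = (36.10 + √(36.10² + 2·24.1·4.10)) / 24.1 = (36.10 + 38.74) / 24.1 = 3.105 s.
Horizontal distance: R = vₓ t = 55.00 × 3.105 = 170.8 m.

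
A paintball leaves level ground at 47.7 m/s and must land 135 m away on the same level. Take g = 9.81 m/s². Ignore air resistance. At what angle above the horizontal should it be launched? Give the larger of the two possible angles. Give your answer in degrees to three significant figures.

72.2°

From R = (v₀²/g) sin 2θ: sin 2θ = 9.81 × 135 / 2275.3 = 0.5821.
2θ = 35.60° or 180° − 35.60° = 144.4°, so θ = 17.80° or 72.20°.
The larger angle is 72.20°.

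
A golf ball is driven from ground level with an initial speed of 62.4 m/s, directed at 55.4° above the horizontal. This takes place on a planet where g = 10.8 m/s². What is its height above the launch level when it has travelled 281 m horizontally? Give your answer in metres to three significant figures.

Components: vₓ = 62.40 cos 55.4° = 35.43 m/s, v_y0 = 62.40 sin 55.4° = 51.36 m/s.
x = vₓ t ⇒ t = 281/35.43 = 7.930 s.
Height: y = v_y0 t − ½ g t² = 51.36 × 7.930 − 5.400 × 7.930² = 407.3 − 339.6 = 67.72 m.

67.7 m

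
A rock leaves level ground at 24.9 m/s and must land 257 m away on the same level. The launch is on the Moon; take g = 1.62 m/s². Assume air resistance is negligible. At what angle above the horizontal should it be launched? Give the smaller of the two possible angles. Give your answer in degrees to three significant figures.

Level-ground range R = v₀² sin(2θ)/g ⇒ sin(2θ) = gR/v₀² = 1.62 × 257 / 24.9² = 0.6715.
2θ = 42.18° or 180° − 42.18° = 137.8°, so θ = 21.09° or 68.91°.
The smaller angle is 21.09°.

21.1°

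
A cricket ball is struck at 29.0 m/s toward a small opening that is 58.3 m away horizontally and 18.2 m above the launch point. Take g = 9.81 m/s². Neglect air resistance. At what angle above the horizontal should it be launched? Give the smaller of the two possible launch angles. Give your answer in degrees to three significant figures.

44.3°

Trajectory: y = x tanθ − g x² (1 + tan²θ)/(2v₀²). With x = 58.3, y = 18.2, v₀ = 29.0, g = 9.81:
19.82 tan²θ − 58.3 tanθ + (38.02) = 0.
tanθ = [58.3 ± √(58.3² − 4 × 19.82 × (38.02))] / (2 × 19.82) = (58.3 ± 19.59) / 39.65, giving tanθ = 0.9763 or 1.965.
θ = 44.31° or 63.02°; the smaller is 44.31°.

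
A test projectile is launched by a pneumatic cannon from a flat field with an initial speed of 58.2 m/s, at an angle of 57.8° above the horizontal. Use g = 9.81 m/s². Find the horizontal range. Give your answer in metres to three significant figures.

311 m

Resolve: vₓ = 58.20 cos 57.8° = 31.01 m/s and v_y0 = 58.20 sin 57.8° = 49.25 m/s.
Flight time T = 2 v_y0 / g = 10.04 s.
Horizontal distance R = vₓ T = 31.01 × 10.04 = 311.4 m.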